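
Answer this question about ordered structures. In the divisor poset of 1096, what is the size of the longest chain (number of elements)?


A chain is a totally ordered subset; we count the number of elements in a maximum chain.
Compute, for each element x, the size of the longest chain ending at x:
  1: 1
  2: 2
  137: 2
  4: 3
  8: 4
  274: 3
  ...
A maximum chain: 1 < 2 < 4 < 8 < 1096
Number of elements in the longest chain: 5


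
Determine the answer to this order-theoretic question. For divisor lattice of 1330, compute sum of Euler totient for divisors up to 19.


Divisors of 1330 up to 19: [1, 2, 5, 7, 10, 14, 19]
phi values: [1, 1, 4, 6, 4, 6, 18]
Sum = 40


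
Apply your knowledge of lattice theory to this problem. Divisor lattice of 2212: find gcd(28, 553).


In a divisor lattice, meet = gcd (greatest common divisor).
By Euclidean algorithm or factoring: gcd(28,553) = 7


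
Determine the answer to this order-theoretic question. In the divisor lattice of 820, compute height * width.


Height = length of longest chain minus 1; width = size of largest antichain.
A maximum chain: 1 | 41 | 205 | 410 | 820  (height 4).
A maximum antichain: {4, 10, 82, 205}  (width 4).
Product = 4 * 4 = 16


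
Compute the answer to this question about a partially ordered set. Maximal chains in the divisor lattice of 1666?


A maximal chain goes from the minimum element to a maximal element via cover relations.
Counting all min-to-max paths in the cover graph.
Total maximal chains: 12


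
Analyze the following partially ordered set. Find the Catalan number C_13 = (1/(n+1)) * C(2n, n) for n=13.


C(n) = C(2n, n) / (n+1).
C(26, 13) = 10400600
C(13) = 10400600 / 14 = 742900


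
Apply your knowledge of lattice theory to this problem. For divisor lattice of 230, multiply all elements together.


Divisors of 230: [1, 2, 5, 10, 23, 46, 115, 230]
Product = n^(d(n)/2) = 230^(8/2)
Product = 2798410000


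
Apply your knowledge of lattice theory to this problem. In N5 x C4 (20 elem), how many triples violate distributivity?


Distributive law: a ^ (b v c) = (a ^ b) v (a ^ c).
Check all 20^3 = 8000 ordered triples (a,b,c).
  e.g. a=(b,0), b=(a,0), c=(c,0): lhs=(b,0) != rhs=(a,0)
  e.g. a=(b,0), b=(a,0), c=(c,1): lhs=(b,0) != rhs=(a,0)
Total violating triples: 128


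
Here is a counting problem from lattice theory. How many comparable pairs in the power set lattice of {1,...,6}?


A comparable pair {a,b} has a < b or b < a in the order.
Count unordered pairs where one element is strictly below the other.
Examples: {{},{1}}, {{},{2}}, {{},{3}}, {{},{4}}, ...
Total comparable pairs: 665


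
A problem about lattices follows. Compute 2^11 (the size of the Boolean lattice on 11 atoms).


Power set = 2^n.
2^11 = 2048


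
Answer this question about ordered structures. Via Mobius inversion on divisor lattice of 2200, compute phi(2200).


phi(n) = n * prod_{p|n} (1 - 1/p).
Prime divisors of 2200: [2, 5, 11]
phi(2200) = 2200 * (1 - 1/2) * (1 - 1/5) * (1 - 1/11)
phi(2200) = 800


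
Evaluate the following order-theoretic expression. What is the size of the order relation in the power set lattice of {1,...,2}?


The order relation is {(a,b) : a <= b}, reflexive so it includes (a,a).
Examples: ({},{}), ({},{1,2}), ({},{1}), ({},{2}), ({1,2},{1,2}), ...
Total ordered pairs: 9


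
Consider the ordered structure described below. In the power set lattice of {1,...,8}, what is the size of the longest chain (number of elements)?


A chain is a totally ordered subset; we count the number of elements in a maximum chain.
Compute, for each element x, the size of the longest chain ending at x:
  {}: 1
  {1}: 2
  {2}: 2
  {3}: 2
  {4}: 2
  {5}: 2
  ...
A maximum chain: {} < {1} < {1,2} < {1,2,3} < {1,2,3,4} < {1,2,3,4,5} < {1,2,3,4,5,6} < {1,2,3,4,5,6,7} < {1,2,3,4,5,6,7,8}
Number of elements in the longest chain: 9


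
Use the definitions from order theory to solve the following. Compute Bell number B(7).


B(n) = number of set partitions of an n-element set.
B(n) satisfies the recurrence: B(n+1) = sum_k C(n,k)*B(k).
B(7) = 877


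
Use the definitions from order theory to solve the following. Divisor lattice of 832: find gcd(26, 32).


In a divisor lattice, meet = gcd (greatest common divisor).
By Euclidean algorithm or factoring: gcd(26,32) = 2


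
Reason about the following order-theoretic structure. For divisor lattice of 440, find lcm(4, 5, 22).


In a divisor lattice, join = lcm (least common multiple).
Compute lcm iteratively: start with first element, then lcm(current, next).
Elements: [4, 5, 22]
lcm(4,5) = 20
lcm(20,22) = 220
Final lcm = 220


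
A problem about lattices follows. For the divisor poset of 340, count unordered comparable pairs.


A comparable pair {a,b} has a < b or b < a in the order.
Count unordered pairs where one element is strictly below the other.
Examples: {1,2}, {1,4}, {1,5}, {1,10}, ...
Total comparable pairs: 42


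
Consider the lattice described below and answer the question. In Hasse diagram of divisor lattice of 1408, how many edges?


A cover relation a -< b holds when a < b with no c strictly between.
Cover relations:
  1 -< 2
  1 -< 11
  2 -< 4
  2 -< 22
  4 -< 8
  4 -< 44
  8 -< 16
  8 -< 88
  ...14 more
Total: 22


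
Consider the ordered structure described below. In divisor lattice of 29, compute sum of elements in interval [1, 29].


Interval [1,29] in divisors of 29: [1, 29]
Sum = 30


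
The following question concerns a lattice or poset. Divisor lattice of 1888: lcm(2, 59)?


Join=lcm.
gcd(2,59)=1
lcm=118


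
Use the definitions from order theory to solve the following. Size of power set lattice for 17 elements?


Power set = 2^n.
2^17 = 131072


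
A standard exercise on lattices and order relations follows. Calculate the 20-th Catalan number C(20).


C(n) = C(2n, n) / (n+1).
C(40, 20) = 137846528820
C(20) = 137846528820 / 21 = 6564120420


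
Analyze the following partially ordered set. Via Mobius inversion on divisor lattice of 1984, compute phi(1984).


phi(n) = n * prod_{p|n} (1 - 1/p).
Prime divisors of 1984: [2, 31]
phi(1984) = 1984 * (1 - 1/2) * (1 - 1/31)
phi(1984) = 960


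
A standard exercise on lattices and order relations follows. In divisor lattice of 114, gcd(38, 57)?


Meet=gcd.
gcd(38,57)=19


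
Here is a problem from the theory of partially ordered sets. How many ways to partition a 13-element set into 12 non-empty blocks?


S(n,k) = k*S(n-1,k) + S(n-1,k-1).
S(12,12) = 1, S(12,11) = 66
S(13,12) = 12*1 + 66 = 12 + 66
S(13,12) = 78


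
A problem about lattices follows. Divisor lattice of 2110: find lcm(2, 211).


In a divisor lattice, join = lcm (least common multiple).
gcd(2,211) = 1
lcm(2,211) = 2*211/gcd = 422/1 = 422


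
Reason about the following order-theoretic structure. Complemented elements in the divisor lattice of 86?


An element a is complemented if some b has a meet b = bottom, a join b = top.
a is complemented iff gcd(a, n/a)=1, i.e. a is a unitary divisor of 86.
Complemented elements: 1, 2, 43, 86
Count: 4


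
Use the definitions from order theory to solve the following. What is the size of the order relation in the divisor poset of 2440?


The order relation is {(a,b) : a <= b}, reflexive so it includes (a,a).
Examples: (1,1), (1,10), (1,122), (1,1220), (1,2), ...
Total ordered pairs: 90


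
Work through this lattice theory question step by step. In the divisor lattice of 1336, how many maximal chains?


A maximal chain goes from the minimum element to a maximal element via cover relations.
Counting all min-to-max paths in the cover graph.
Total maximal chains: 4


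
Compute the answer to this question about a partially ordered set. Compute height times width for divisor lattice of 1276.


Height = length of longest chain minus 1; width = size of largest antichain.
A maximum chain: 1 | 29 | 319 | 638 | 1276  (height 4).
A maximum antichain: {4, 22, 58, 319}  (width 4).
Product = 4 * 4 = 16


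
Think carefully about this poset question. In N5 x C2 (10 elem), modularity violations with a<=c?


Modular law: if a <= c then a v (b ^ c) = (a v b) ^ c.
Check all triples (a,b,c) with a <= c among 10 elements.
  e.g. a=(a,0), b=(c,0), c=(b,0): lhs=(a,0) != rhs=(b,0)
  e.g. a=(a,0), b=(c,1), c=(b,0): lhs=(a,0) != rhs=(b,0)
Total violating triples: 6


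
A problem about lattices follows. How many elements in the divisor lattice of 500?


Divisors of 500: [1, 2, 4, 5, 10, 20, 25, 50, 100, 125, 250, 500]
Count: 12


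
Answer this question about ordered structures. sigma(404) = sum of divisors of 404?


sigma(n) = sum of divisors.
Divisors of 404: [1, 2, 4, 101, 202, 404]
Sum = 714


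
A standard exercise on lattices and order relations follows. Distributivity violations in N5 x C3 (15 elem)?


Distributive law: a ^ (b v c) = (a ^ b) v (a ^ c).
Check all 15^3 = 3375 ordered triples (a,b,c).
  e.g. a=(b,0), b=(a,0), c=(c,0): lhs=(b,0) != rhs=(a,0)
  e.g. a=(b,0), b=(a,0), c=(c,1): lhs=(b,0) != rhs=(a,0)
Total violating triples: 54


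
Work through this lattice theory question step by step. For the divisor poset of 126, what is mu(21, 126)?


In a divisor lattice, mu(a,b) = mu(b/a) where mu is the classical Mobius function.
b/a = 126/21 = 6
Prime factorization of 6: primes [2, 3]
6 is squarefree with 2 prime factor(s), so mu(6) = (-1)^2 = 1


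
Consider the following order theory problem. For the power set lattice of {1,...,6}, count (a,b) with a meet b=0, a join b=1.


Complement pair (a,b): a meet b = bottom, a join b = top.
Here: A intersect B = {} and A union B = {1,...,6}.
Pairs found: ({},{1,2,3,4,5,6}), ({1},{2,3,4,5,6}), ({2},{1,3,4,5,6}), ({3},{1,2,4,5,6}), ... (60 more)
Total ordered pairs: 64


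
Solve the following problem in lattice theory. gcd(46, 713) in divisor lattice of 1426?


Meet=gcd.
gcd(46,713)=23


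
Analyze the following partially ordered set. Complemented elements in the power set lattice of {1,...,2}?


An element a is complemented if some b has a meet b = bottom, a join b = top.
every subset A has complement S\A, so all elements are complemented.
Complemented elements: {}, {1}, {2}, {1,2}
Count: 4


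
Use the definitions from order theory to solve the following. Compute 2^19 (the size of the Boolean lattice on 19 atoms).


Power set = 2^n.
2^19 = 524288


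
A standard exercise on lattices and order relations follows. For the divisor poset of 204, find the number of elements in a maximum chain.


A chain is a totally ordered subset; we count the number of elements in a maximum chain.
Compute, for each element x, the size of the longest chain ending at x:
  1: 1
  2: 2
  3: 2
  17: 2
  4: 3
  6: 3
  ...
A maximum chain: 1 < 2 < 4 < 12 < 204
Number of elements in the longest chain: 5


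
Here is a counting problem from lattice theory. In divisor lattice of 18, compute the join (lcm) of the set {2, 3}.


In a divisor lattice, join = lcm (least common multiple).
Compute lcm iteratively: start with first element, then lcm(current, next).
Elements: [2, 3]
lcm(2,3) = 6
Final lcm = 6


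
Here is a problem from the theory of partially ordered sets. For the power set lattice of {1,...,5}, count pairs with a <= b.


The order relation is {(a,b) : a <= b}, reflexive so it includes (a,a).
Examples: ({},{}), ({},{1,2}), ({},{1,2,3}), ({},{1,2,3,4}), ({},{1,2,3,4,5}), ...
Total ordered pairs: 243


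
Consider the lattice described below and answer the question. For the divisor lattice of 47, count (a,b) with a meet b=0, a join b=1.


Complement pair (a,b): a meet b = bottom, a join b = top.
Here: gcd(a,b)=1 and lcm(a,b)=47, i.e. a*b=47 with a,b coprime.
Pairs found: (1,47), (47,1)
Total ordered pairs: 2


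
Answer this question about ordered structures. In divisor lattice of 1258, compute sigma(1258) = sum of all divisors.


sigma(n) = sum of divisors.
Divisors of 1258: [1, 2, 17, 34, 37, 74, 629, 1258]
Sum = 2052


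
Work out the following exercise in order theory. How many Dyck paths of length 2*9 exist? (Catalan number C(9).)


C(n) = C(2n, n) / (n+1).
C(18, 9) = 48620
C(9) = 48620 / 10 = 4862


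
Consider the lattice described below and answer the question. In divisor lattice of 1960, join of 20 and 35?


In a divisor lattice, join = lcm (least common multiple).
gcd(20,35) = 5
lcm(20,35) = 20*35/gcd = 700/5 = 140


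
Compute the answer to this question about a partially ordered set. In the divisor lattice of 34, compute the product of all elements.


Divisors of 34: [1, 2, 17, 34]
Product = n^(d(n)/2) = 34^(4/2)
Product = 1156


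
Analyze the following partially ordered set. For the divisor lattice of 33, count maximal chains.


A maximal chain goes from the minimum element to a maximal element via cover relations.
Counting all min-to-max paths in the cover graph.
Total maximal chains: 2


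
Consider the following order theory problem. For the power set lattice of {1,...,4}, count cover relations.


A cover relation a -< b holds when a < b with no c strictly between.
Cover relations:
  {} -< {1}
  {} -< {2}
  {} -< {3}
  {} -< {4}
  {1} -< {1,2}
  {1} -< {1,3}
  {1} -< {1,4}
  {2} -< {1,2}
  ...24 more
Total: 32


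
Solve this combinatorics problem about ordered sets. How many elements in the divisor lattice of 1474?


Divisors of 1474: [1, 2, 11, 22, 67, 134, 737, 1474]
Count: 8


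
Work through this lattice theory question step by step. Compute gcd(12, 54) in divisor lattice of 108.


In a divisor lattice, meet = gcd (greatest common divisor).
By Euclidean algorithm or factoring: gcd(12,54) = 6


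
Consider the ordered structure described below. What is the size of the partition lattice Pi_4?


B(n) = number of set partitions of an n-element set.
B(n) satisfies the recurrence: B(n+1) = sum_k C(n,k)*B(k).
B(4) = 15


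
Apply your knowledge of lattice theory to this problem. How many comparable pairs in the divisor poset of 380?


A comparable pair {a,b} has a < b or b < a in the order.
Count unordered pairs where one element is strictly below the other.
Examples: {1,2}, {1,4}, {1,5}, {1,10}, ...
Total comparable pairs: 42


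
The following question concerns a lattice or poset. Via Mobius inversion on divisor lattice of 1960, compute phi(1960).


phi(n) = n * prod_{p|n} (1 - 1/p).
Prime divisors of 1960: [2, 5, 7]
phi(1960) = 1960 * (1 - 1/2) * (1 - 1/5) * (1 - 1/7)
phi(1960) = 672


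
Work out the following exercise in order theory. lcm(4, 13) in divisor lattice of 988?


Join=lcm.
gcd(4,13)=1
lcm=52


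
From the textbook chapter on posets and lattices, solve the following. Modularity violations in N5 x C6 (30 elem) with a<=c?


Modular law: if a <= c then a v (b ^ c) = (a v b) ^ c.
Check all triples (a,b,c) with a <= c among 30 elements.
  e.g. a=(a,0), b=(c,0), c=(b,0): lhs=(a,0) != rhs=(b,0)
  e.g. a=(a,0), b=(c,1), c=(b,0): lhs=(a,0) != rhs=(b,0)
Total violating triples: 126


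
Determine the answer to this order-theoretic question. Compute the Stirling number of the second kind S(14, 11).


S(n,k) = k*S(n-1,k) + S(n-1,k-1).
S(13,11) = 2431, S(13,10) = 39325
S(14,11) = 11*2431 + 39325 = 26741 + 39325
S(14,11) = 66066


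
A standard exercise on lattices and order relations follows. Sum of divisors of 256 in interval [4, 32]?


Interval [4,32] in divisors of 256: [4, 8, 16, 32]
Sum = 60


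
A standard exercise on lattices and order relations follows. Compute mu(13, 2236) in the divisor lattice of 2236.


In a divisor lattice, mu(a,b) = mu(b/a) where mu is the classical Mobius function.
b/a = 2236/13 = 172
Prime factorization of 172: primes [2, 43]
172 is not squarefree, so mu(172) = 0


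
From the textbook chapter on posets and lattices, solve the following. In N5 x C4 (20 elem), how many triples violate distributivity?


Distributive law: a ^ (b v c) = (a ^ b) v (a ^ c).
Check all 20^3 = 8000 ordered triples (a,b,c).
  e.g. a=(b,0), b=(a,0), c=(c,0): lhs=(b,0) != rhs=(a,0)
  e.g. a=(b,0), b=(a,0), c=(c,1): lhs=(b,0) != rhs=(a,0)
Total violating triples: 128


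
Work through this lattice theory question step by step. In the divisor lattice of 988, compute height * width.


Height = length of longest chain minus 1; width = size of largest antichain.
A maximum chain: 1 | 19 | 247 | 494 | 988  (height 4).
A maximum antichain: {4, 26, 38, 247}  (width 4).
Product = 4 * 4 = 16


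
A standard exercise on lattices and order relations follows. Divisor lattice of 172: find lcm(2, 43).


In a divisor lattice, join = lcm (least common multiple).
gcd(2,43) = 1
lcm(2,43) = 2*43/gcd = 86/1 = 86


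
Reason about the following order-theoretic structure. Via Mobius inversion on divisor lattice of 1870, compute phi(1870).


phi(n) = n * prod_{p|n} (1 - 1/p).
Prime divisors of 1870: [2, 5, 11, 17]
phi(1870) = 1870 * (1 - 1/2) * (1 - 1/5) * (1 - 1/11) * (1 - 1/17)
phi(1870) = 640


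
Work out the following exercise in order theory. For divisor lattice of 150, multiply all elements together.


Divisors of 150: [1, 2, 3, 5, 6, 10, 15, 25, 30, 50, 75, 150]
Product = n^(d(n)/2) = 150^(12/2)
Product = 11390625000000


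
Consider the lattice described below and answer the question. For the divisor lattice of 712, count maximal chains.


A maximal chain goes from the minimum element to a maximal element via cover relations.
Counting all min-to-max paths in the cover graph.
Total maximal chains: 4


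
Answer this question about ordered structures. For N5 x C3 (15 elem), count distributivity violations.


Distributive law: a ^ (b v c) = (a ^ b) v (a ^ c).
Check all 15^3 = 3375 ordered triples (a,b,c).
  e.g. a=(b,0), b=(a,0), c=(c,0): lhs=(b,0) != rhs=(a,0)
  e.g. a=(b,0), b=(a,0), c=(c,1): lhs=(b,0) != rhs=(a,0)
Total violating triples: 54


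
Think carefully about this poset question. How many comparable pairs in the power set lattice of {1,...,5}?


A comparable pair {a,b} has a < b or b < a in the order.
Count unordered pairs where one element is strictly below the other.
Examples: {{},{1}}, {{},{2}}, {{},{3}}, {{},{4}}, ...
Total comparable pairs: 211


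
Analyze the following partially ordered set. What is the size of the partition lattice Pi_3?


B(n) = number of set partitions of an n-element set.
B(n) satisfies the recurrence: B(n+1) = sum_k C(n,k)*B(k).
B(3) = 5


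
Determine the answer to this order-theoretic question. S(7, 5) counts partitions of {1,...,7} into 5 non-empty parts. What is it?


S(n,k) = k*S(n-1,k) + S(n-1,k-1).
S(6,5) = 15, S(6,4) = 65
S(7,5) = 5*15 + 65 = 75 + 65
S(7,5) = 140


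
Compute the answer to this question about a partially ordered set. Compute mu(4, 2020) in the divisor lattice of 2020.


In a divisor lattice, mu(a,b) = mu(b/a) where mu is the classical Mobius function.
b/a = 2020/4 = 505
Prime factorization of 505: primes [5, 101]
505 is squarefree with 2 prime factor(s), so mu(505) = (-1)^2 = 1


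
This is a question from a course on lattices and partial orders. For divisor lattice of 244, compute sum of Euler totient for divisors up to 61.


Divisors of 244 up to 61: [1, 2, 4, 61]
phi values: [1, 1, 2, 60]
Sum = 64


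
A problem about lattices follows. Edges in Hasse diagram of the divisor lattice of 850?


A cover relation a -< b holds when a < b with no c strictly between.
Cover relations:
  1 -< 2
  1 -< 5
  1 -< 17
  2 -< 10
  2 -< 34
  5 -< 10
  5 -< 25
  5 -< 85
  ...12 more
Total: 20


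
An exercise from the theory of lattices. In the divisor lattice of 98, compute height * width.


Height = length of longest chain minus 1; width = size of largest antichain.
A maximum chain: 1 | 7 | 49 | 98  (height 3).
A maximum antichain: {2, 7}  (width 2).
Product = 3 * 2 = 6


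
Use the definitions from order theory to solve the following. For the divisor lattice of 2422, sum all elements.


sigma(n) = sum of divisors.
Divisors of 2422: [1, 2, 7, 14, 173, 346, 1211, 2422]
Sum = 4176


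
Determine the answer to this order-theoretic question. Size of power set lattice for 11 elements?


Power set = 2^n.
2^11 = 2048


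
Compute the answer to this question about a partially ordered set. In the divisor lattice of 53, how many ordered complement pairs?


Complement pair (a,b): a meet b = bottom, a join b = top.
Here: gcd(a,b)=1 and lcm(a,b)=53, i.e. a*b=53 with a,b coprime.
Pairs found: (1,53), (53,1)
Total ordered pairs: 2


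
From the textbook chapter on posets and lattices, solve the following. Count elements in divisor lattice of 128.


Divisors of 128: [1, 2, 4, 8, 16, 32, 64, 128]
Count: 8


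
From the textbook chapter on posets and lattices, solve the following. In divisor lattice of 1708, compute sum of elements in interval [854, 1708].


Interval [854,1708] in divisors of 1708: [854, 1708]
Sum = 2562


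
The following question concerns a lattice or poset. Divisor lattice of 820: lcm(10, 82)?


Join=lcm.
gcd(10,82)=2
lcm=410


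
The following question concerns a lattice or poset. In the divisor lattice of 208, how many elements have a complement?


An element a is complemented if some b has a meet b = bottom, a join b = top.
a is complemented iff gcd(a, n/a)=1, i.e. a is a unitary divisor of 208.
Complemented elements: 1, 13, 16, 208
Count: 4


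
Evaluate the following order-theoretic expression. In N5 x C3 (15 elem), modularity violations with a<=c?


Modular law: if a <= c then a v (b ^ c) = (a v b) ^ c.
Check all triples (a,b,c) with a <= c among 15 elements.
  e.g. a=(a,0), b=(c,0), c=(b,0): lhs=(a,0) != rhs=(b,0)
  e.g. a=(a,0), b=(c,1), c=(b,0): lhs=(a,0) != rhs=(b,0)
Total violating triples: 18


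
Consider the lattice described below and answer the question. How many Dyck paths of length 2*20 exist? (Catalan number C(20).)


C(n) = C(2n, n) / (n+1).
C(40, 20) = 137846528820
C(20) = 137846528820 / 21 = 6564120420


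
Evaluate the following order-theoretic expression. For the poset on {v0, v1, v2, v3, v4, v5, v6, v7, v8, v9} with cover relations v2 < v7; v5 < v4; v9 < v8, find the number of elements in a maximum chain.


A chain is a totally ordered subset; we count the number of elements in a maximum chain.
Compute, for each element x, the size of the longest chain ending at x:
  v0: 1
  v1: 1
  v2: 1
  v3: 1
  v5: 1
  v6: 1
  ...
A maximum chain: v5 < v4
Number of elements in the longest chain: 2


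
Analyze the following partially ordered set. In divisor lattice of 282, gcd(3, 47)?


Meet=gcd.
gcd(3,47)=1


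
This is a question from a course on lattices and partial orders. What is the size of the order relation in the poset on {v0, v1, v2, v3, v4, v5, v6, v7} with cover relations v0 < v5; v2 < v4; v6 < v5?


The order relation is {(a,b) : a <= b}, reflexive so it includes (a,a).
Examples: (v0,v0), (v0,v5), (v1,v1), (v2,v2), (v2,v4), ...
Total ordered pairs: 11


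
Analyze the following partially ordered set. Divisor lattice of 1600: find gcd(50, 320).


In a divisor lattice, meet = gcd (greatest common divisor).
By Euclidean algorithm or factoring: gcd(50,320) = 10


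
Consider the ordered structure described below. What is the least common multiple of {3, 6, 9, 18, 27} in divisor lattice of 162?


In a divisor lattice, join = lcm (least common multiple).
Compute lcm iteratively: start with first element, then lcm(current, next).
Elements: [3, 6, 9, 18, 27]
lcm(3,6) = 6
lcm(6,9) = 18
lcm(18,18) = 18
lcm(18,27) = 54
Final lcm = 54


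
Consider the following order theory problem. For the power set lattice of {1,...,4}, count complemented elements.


An element a is complemented if some b has a meet b = bottom, a join b = top.
every subset A has complement S\A, so all elements are complemented.
Complemented elements: {}, {1}, {2}, {3}, {4}, {1,2}, ... (10 more)
Count: 16


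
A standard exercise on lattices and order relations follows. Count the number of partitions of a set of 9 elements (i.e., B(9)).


B(n) = number of set partitions of an n-element set.
B(n) satisfies the recurrence: B(n+1) = sum_k C(n,k)*B(k).
B(9) = 21147


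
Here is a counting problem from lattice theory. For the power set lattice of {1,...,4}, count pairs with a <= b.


The order relation is {(a,b) : a <= b}, reflexive so it includes (a,a).
Examples: ({},{}), ({},{1,2}), ({},{1,2,3}), ({},{1,2,3,4}), ({},{1,2,4}), ...
Total ordered pairs: 81


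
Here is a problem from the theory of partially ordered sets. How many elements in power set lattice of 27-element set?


Power set = 2^n.
2^27 = 134217728


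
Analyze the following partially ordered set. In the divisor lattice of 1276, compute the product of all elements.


Divisors of 1276: [1, 2, 4, 11, 22, 29, 44, 58, 116, 319, 638, 1276]
Product = n^(d(n)/2) = 1276^(12/2)
Product = 4316224706044235776


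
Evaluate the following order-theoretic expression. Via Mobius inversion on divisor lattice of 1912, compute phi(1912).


phi(n) = n * prod_{p|n} (1 - 1/p).
Prime divisors of 1912: [2, 239]
phi(1912) = 1912 * (1 - 1/2) * (1 - 1/239)
phi(1912) = 952


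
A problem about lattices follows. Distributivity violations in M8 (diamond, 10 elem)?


Distributive law: a ^ (b v c) = (a ^ b) v (a ^ c).
Check all 10^3 = 1000 ordered triples (a,b,c).
  e.g. a=a1, b=a2, c=a3: lhs=a1 != rhs=0
  e.g. a=a1, b=a2, c=a4: lhs=a1 != rhs=0
Total violating triples: 336


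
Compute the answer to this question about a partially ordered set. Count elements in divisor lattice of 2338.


Divisors of 2338: [1, 2, 7, 14, 167, 334, 1169, 2338]
Count: 8


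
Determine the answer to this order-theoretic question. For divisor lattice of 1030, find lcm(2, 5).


In a divisor lattice, join = lcm (least common multiple).
Compute lcm iteratively: start with first element, then lcm(current, next).
Elements: [2, 5]
lcm(2,5) = 10
Final lcm = 10


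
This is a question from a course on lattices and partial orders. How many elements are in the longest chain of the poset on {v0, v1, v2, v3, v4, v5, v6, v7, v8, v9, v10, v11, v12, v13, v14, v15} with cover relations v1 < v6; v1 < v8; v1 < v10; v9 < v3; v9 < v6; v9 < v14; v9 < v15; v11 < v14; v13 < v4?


A chain is a totally ordered subset; we count the number of elements in a maximum chain.
Compute, for each element x, the size of the longest chain ending at x:
  v0: 1
  v1: 1
  v2: 1
  v5: 1
  v7: 1
  v9: 1
  ...
A maximum chain: v9 < v3
Number of elements in the longest chain: 2


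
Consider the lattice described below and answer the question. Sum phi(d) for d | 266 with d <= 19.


Divisors of 266 up to 19: [1, 2, 7, 14, 19]
phi values: [1, 1, 6, 6, 18]
Sum = 32


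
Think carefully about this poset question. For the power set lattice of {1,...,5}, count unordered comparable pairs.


A comparable pair {a,b} has a < b or b < a in the order.
Count unordered pairs where one element is strictly below the other.
Examples: {{},{1}}, {{},{2}}, {{},{3}}, {{},{4}}, ...
Total comparable pairs: 211


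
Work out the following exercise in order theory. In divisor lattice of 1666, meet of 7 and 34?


In a divisor lattice, meet = gcd (greatest common divisor).
By Euclidean algorithm or factoring: gcd(7,34) = 1


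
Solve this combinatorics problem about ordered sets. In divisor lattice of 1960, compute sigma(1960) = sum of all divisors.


sigma(n) = sum of divisors.
Divisors of 1960: [1, 2, 4, 5, 7, 8, 10, 14, 20, 28, 35, 40, 49, 56, 70, 98, 140, 196, 245, 280, 392, 490, 980, 1960]
Sum = 5130


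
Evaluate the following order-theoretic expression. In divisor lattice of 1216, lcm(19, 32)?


Join=lcm.
gcd(19,32)=1
lcm=608


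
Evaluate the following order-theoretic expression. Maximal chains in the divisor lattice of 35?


A maximal chain goes from the minimum element to a maximal element via cover relations.
Counting all min-to-max paths in the cover graph.
Total maximal chains: 2


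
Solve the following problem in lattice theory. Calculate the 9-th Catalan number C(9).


C(n) = C(2n, n) / (n+1).
C(18, 9) = 48620
C(9) = 48620 / 10 = 4862


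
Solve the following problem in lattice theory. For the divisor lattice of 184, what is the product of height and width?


Height = length of longest chain minus 1; width = size of largest antichain.
A maximum chain: 1 | 23 | 46 | 92 | 184  (height 4).
A maximum antichain: {2, 23}  (width 2).
Product = 4 * 2 = 8


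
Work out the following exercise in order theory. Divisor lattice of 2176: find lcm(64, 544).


In a divisor lattice, join = lcm (least common multiple).
gcd(64,544) = 32
lcm(64,544) = 64*544/gcd = 34816/32 = 1088


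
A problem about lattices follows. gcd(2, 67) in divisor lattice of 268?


Meet=gcd.
gcd(2,67)=1


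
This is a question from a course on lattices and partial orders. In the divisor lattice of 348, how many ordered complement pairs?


Complement pair (a,b): a meet b = bottom, a join b = top.
Here: gcd(a,b)=1 and lcm(a,b)=348, i.e. a*b=348 with a,b coprime.
Pairs found: (1,348), (3,116), (4,87), (12,29), ... (4 more)
Total ordered pairs: 8


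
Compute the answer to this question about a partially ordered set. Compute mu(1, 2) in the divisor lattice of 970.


In a divisor lattice, mu(a,b) = mu(b/a) where mu is the classical Mobius function.
b/a = 2/1 = 2
Prime factorization of 2: primes [2]
2 is squarefree with 1 prime factor(s), so mu(2) = (-1)^1 = -1


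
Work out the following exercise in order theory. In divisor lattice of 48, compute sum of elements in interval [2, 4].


Interval [2,4] in divisors of 48: [2, 4]
Sum = 6


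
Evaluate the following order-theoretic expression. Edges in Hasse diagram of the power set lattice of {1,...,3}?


A cover relation a -< b holds when a < b with no c strictly between.
Cover relations:
  {} -< {1}
  {} -< {2}
  {} -< {3}
  {1} -< {1,2}
  {1} -< {1,3}
  {2} -< {1,2}
  {2} -< {2,3}
  {3} -< {1,3}
  ...4 more
Total: 12


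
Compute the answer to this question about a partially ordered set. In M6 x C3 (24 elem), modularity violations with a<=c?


Modular law: if a <= c then a v (b ^ c) = (a v b) ^ c.
Check all triples (a,b,c) with a <= c among 24 elements.
This lattice is modular (diamonds M_m and their chain-products are modular).
Total violating triples: 0


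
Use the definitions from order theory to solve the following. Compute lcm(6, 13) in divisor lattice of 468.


In a divisor lattice, join = lcm (least common multiple).
gcd(6,13) = 1
lcm(6,13) = 6*13/gcd = 78/1 = 78


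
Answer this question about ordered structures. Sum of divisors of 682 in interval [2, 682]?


Interval [2,682] in divisors of 682: [2, 22, 62, 682]
Sum = 768


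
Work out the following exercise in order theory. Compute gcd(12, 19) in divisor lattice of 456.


In a divisor lattice, meet = gcd (greatest common divisor).
By Euclidean algorithm or factoring: gcd(12,19) = 1


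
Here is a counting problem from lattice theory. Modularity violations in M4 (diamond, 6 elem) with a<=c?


Modular law: if a <= c then a v (b ^ c) = (a v b) ^ c.
Check all triples (a,b,c) with a <= c among 6 elements.
This lattice is modular (diamonds M_m and their chain-products are modular).
Total violating triples: 0


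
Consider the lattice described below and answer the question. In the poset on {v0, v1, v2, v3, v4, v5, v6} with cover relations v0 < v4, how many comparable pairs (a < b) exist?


A comparable pair {a,b} has a < b or b < a in the order.
Count unordered pairs where one element is strictly below the other.
Examples: {v0,v4}
Total comparable pairs: 1


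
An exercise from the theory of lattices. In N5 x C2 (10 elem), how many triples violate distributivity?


Distributive law: a ^ (b v c) = (a ^ b) v (a ^ c).
Check all 10^3 = 1000 ordered triples (a,b,c).
  e.g. a=(b,0), b=(a,0), c=(c,0): lhs=(b,0) != rhs=(a,0)
  e.g. a=(b,0), b=(a,0), c=(c,1): lhs=(b,0) != rhs=(a,0)
Total violating triples: 16


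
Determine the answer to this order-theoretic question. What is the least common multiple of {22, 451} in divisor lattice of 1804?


In a divisor lattice, join = lcm (least common multiple).
Compute lcm iteratively: start with first element, then lcm(current, next).
Elements: [22, 451]
lcm(22,451) = 902
Final lcm = 902


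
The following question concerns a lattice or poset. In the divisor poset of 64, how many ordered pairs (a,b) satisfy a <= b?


The order relation is {(a,b) : a <= b}, reflexive so it includes (a,a).
Examples: (1,1), (1,16), (1,2), (1,32), (1,4), ...
Total ordered pairs: 28


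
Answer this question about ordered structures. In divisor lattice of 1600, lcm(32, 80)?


Join=lcm.
gcd(32,80)=16
lcm=160


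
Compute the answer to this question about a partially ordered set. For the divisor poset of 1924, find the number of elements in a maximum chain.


A chain is a totally ordered subset; we count the number of elements in a maximum chain.
Compute, for each element x, the size of the longest chain ending at x:
  1: 1
  2: 2
  13: 2
  37: 2
  4: 3
  26: 3
  ...
A maximum chain: 1 < 2 < 4 < 52 < 1924
Number of elements in the longest chain: 5


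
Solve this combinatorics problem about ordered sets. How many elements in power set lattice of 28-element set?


Power set = 2^n.
2^28 = 268435456


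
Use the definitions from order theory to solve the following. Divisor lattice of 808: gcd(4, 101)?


Meet=gcd.
gcd(4,101)=1


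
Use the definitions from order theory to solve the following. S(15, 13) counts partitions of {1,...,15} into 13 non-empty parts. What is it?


S(n,k) = k*S(n-1,k) + S(n-1,k-1).
S(14,13) = 91, S(14,12) = 3367
S(15,13) = 13*91 + 3367 = 1183 + 3367
S(15,13) = 4550


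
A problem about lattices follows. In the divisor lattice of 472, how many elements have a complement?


An element a is complemented if some b has a meet b = bottom, a join b = top.
a is complemented iff gcd(a, n/a)=1, i.e. a is a unitary divisor of 472.
Complemented elements: 1, 8, 59, 472
Count: 4


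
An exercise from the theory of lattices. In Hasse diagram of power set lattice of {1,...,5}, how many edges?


A cover relation a -< b holds when a < b with no c strictly between.
Cover relations:
  {} -< {1}
  {} -< {2}
  {} -< {3}
  {} -< {4}
  {} -< {5}
  {1} -< {1,2}
  {1} -< {1,3}
  {1} -< {1,4}
  ...72 more
Total: 80


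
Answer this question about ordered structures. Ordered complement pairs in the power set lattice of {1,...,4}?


Complement pair (a,b): a meet b = bottom, a join b = top.
Here: A intersect B = {} and A union B = {1,...,4}.
Pairs found: ({},{1,2,3,4}), ({1},{2,3,4}), ({2},{1,3,4}), ({3},{1,2,4}), ... (12 more)
Total ordered pairs: 16


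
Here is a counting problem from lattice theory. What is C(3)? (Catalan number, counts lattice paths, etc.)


C(n) = C(2n, n) / (n+1).
C(6, 3) = 20
C(3) = 20 / 4 = 5


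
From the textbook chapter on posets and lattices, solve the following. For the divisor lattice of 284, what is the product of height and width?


Height = length of longest chain minus 1; width = size of largest antichain.
A maximum chain: 1 | 71 | 142 | 284  (height 3).
A maximum antichain: {2, 71}  (width 2).
Product = 3 * 2 = 6


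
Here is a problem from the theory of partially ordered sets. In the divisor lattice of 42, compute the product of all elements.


Divisors of 42: [1, 2, 3, 6, 7, 14, 21, 42]
Product = n^(d(n)/2) = 42^(8/2)
Product = 3111696


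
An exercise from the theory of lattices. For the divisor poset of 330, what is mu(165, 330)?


In a divisor lattice, mu(a,b) = mu(b/a) where mu is the classical Mobius function.
b/a = 330/165 = 2
Prime factorization of 2: primes [2]
2 is squarefree with 1 prime factor(s), so mu(2) = (-1)^1 = -1


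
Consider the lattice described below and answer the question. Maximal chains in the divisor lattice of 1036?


A maximal chain goes from the minimum element to a maximal element via cover relations.
Counting all min-to-max paths in the cover graph.
Total maximal chains: 12


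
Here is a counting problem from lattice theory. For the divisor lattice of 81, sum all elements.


sigma(n) = sum of divisors.
Divisors of 81: [1, 3, 9, 27, 81]
Sum = 121


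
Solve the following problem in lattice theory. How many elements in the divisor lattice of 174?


Divisors of 174: [1, 2, 3, 6, 29, 58, 87, 174]
Count: 8


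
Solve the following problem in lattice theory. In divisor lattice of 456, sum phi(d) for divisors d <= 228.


Divisors of 456 up to 228: [1, 2, 3, 4, 6, 8, 12, 19, 24, 38, 57, 76, 114, 152, 228]
phi values: [1, 1, 2, 2, 2, 4, 4, 18, 8, 18, 36, 36, 36, 72, 72]
Sum = 312


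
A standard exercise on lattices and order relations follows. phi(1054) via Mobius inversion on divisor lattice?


phi(n) = n * prod_{p|n} (1 - 1/p).
Prime divisors of 1054: [2, 17, 31]
phi(1054) = 1054 * (1 - 1/2) * (1 - 1/17) * (1 - 1/31)
phi(1054) = 480


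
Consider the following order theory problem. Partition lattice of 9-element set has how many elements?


B(n) = number of set partitions of an n-element set.
B(n) satisfies the recurrence: B(n+1) = sum_k C(n,k)*B(k).
B(9) = 21147


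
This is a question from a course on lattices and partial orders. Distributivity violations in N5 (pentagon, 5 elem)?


Distributive law: a ^ (b v c) = (a ^ b) v (a ^ c).
Check all 5^3 = 125 ordered triples (a,b,c).
  e.g. a=b, b=a, c=c: lhs=b != rhs=a
  e.g. a=b, b=c, c=a: lhs=b != rhs=a
Total violating triples: 2


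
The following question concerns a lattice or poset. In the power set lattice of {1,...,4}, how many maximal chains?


A maximal chain goes from the minimum element to a maximal element via cover relations.
Counting all min-to-max paths in the cover graph.
Total maximal chains: 24


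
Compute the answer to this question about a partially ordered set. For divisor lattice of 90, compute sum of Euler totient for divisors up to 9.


Divisors of 90 up to 9: [1, 2, 3, 5, 6, 9]
phi values: [1, 1, 2, 4, 2, 6]
Sum = 16


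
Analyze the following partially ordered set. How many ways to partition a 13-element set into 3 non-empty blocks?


S(n,k) = k*S(n-1,k) + S(n-1,k-1).
S(12,3) = 86526, S(12,2) = 2047
S(13,3) = 3*86526 + 2047 = 259578 + 2047
S(13,3) = 261625


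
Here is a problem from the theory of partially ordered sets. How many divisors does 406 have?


Divisors of 406: [1, 2, 7, 14, 29, 58, 203, 406]
Count: 8


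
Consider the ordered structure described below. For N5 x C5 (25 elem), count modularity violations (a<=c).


Modular law: if a <= c then a v (b ^ c) = (a v b) ^ c.
Check all triples (a,b,c) with a <= c among 25 elements.
  e.g. a=(a,0), b=(c,0), c=(b,0): lhs=(a,0) != rhs=(b,0)
  e.g. a=(a,0), b=(c,1), c=(b,0): lhs=(a,0) != rhs=(b,0)
Total violating triples: 75


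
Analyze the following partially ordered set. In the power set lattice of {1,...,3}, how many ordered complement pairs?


Complement pair (a,b): a meet b = bottom, a join b = top.
Here: A intersect B = {} and A union B = {1,...,3}.
Pairs found: ({},{1,2,3}), ({1},{2,3}), ({2},{1,3}), ({3},{1,2}), ... (4 more)
Total ordered pairs: 8


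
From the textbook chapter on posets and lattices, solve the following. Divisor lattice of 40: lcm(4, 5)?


Join=lcm.
gcd(4,5)=1
lcm=20


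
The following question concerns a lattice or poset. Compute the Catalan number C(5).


C(n) = C(2n, n) / (n+1).
C(10, 5) = 252
C(5) = 252 / 6 = 42


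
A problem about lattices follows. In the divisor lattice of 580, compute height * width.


Height = length of longest chain minus 1; width = size of largest antichain.
A maximum chain: 1 | 29 | 145 | 290 | 580  (height 4).
A maximum antichain: {4, 10, 58, 145}  (width 4).
Product = 4 * 4 = 16
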